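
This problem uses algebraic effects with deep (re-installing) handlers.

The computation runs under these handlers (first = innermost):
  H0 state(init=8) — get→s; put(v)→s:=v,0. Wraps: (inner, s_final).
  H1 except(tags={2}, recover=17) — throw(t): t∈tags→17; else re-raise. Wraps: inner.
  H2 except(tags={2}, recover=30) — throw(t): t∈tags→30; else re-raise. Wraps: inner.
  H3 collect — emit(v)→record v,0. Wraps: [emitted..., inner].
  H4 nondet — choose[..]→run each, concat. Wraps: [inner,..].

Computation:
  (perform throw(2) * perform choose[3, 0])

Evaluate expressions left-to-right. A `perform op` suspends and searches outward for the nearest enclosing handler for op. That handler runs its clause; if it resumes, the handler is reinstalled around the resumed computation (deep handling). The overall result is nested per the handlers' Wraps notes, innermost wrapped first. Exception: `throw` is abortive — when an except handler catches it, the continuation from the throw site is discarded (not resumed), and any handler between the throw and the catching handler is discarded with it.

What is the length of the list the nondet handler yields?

Answer: 1

Evaluation trace:
throw(2) @ H1 caught ⇒ 17
H2 returns 17
H3 returns [17]
H4 returns [[17]]
= [[17]]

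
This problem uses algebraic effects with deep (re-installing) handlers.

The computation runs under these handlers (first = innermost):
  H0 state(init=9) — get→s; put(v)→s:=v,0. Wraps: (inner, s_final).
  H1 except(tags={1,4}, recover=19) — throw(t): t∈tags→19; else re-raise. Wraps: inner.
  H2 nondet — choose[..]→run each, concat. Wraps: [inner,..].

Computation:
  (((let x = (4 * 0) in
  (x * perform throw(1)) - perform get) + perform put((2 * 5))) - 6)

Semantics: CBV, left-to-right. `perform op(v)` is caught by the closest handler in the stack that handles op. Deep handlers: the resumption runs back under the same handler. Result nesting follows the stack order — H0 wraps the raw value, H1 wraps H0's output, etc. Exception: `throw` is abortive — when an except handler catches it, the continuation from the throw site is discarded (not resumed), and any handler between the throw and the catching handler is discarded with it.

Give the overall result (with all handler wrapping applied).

Answer: [19]

Working:
throw(1) @ H1 caught ⇒ 19
H2 returns [19]
= [19]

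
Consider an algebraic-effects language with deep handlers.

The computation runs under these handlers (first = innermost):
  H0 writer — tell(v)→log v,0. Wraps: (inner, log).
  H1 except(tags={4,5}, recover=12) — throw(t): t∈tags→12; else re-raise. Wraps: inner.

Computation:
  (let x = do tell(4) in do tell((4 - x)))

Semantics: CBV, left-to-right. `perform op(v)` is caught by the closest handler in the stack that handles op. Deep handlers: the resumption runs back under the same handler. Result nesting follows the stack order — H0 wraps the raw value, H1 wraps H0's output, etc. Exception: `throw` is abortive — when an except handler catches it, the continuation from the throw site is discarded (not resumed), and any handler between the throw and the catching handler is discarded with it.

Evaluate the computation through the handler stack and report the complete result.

Answer: (0, (4, 4))

Step-by-step:
tell(4) @ H0 ⇒ log+=4
tell(4) @ H0 ⇒ log+=4
H0 returns (0, (4, 4))
H1 returns (0, (4, 4))
= (0, (4, 4))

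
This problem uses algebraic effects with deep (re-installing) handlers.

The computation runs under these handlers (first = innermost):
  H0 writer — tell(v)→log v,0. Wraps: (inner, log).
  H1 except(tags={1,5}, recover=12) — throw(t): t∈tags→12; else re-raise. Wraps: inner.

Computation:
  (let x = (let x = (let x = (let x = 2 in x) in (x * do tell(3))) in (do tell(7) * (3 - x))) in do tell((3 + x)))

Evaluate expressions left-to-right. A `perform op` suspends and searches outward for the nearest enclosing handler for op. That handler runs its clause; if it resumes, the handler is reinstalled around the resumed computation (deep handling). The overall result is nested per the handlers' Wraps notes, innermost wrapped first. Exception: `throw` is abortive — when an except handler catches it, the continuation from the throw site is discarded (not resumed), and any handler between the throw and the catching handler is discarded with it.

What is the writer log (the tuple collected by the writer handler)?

Answer: (3, 7, 3)

Evaluation trace:
tell(3) @ H0 ⇒ log+=3
tell(7) @ H0 ⇒ log+=7
tell(3) @ H0 ⇒ log+=3
H0 returns (0, (3, 7, 3))
H1 returns (0, (3, 7, 3))
= (0, (3, 7, 3))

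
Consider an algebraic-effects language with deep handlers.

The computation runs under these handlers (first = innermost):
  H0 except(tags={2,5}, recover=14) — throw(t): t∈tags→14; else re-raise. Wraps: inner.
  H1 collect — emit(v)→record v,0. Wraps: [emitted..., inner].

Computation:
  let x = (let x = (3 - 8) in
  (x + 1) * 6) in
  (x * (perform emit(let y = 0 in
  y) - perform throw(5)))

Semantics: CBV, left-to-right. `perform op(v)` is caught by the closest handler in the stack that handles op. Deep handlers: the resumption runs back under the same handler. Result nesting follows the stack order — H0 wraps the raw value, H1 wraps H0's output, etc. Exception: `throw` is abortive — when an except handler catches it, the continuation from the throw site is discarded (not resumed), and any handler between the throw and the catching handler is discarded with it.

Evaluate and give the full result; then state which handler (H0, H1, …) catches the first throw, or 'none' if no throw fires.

Answer: [0, 14] ; first throw caught by: H0

Step-by-step:
emit(0) @ H1 ⇒ out+=0
throw(5) @ H0 caught ⇒ 14
H1 returns [0, 14]
= [0, 14]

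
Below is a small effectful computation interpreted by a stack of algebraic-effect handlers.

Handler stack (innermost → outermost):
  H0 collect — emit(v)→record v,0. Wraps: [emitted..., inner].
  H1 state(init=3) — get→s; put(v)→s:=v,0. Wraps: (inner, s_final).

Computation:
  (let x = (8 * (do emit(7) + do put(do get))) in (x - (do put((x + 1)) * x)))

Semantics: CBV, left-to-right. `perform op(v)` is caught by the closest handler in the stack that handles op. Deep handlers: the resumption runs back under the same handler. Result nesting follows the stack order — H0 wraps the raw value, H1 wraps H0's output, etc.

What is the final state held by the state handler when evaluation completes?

Evaluation trace:
emit(7) @ H0 ⇒ out+=7
get @ H1 ⇒ 3
put(3) @ H1 ⇒ s:=3
put(1) @ H1 ⇒ s:=1
H0 returns [7, 0]
H1 returns ([7, 0], 1)
= ([7, 0], 1)

Answer: 1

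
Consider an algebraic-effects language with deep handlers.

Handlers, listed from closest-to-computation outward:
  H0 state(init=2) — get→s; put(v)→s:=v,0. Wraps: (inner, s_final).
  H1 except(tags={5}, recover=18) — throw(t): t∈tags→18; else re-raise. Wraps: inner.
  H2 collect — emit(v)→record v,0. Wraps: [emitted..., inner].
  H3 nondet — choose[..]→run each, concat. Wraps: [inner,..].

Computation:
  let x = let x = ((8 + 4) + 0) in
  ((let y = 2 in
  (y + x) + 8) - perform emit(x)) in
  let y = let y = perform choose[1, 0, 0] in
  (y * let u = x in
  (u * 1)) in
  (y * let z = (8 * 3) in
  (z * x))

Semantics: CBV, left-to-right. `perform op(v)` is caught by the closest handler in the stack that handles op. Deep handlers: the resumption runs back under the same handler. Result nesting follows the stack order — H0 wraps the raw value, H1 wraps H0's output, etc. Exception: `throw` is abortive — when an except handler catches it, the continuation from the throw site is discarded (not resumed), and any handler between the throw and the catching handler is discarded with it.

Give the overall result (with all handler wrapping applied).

Evaluation trace:
emit(12) @ H2 ⇒ out+=12
choose[1, 0, 0] @ H3
  branch[0] choose=1:
    H0 returns (11616, 2)
    H1 returns (11616, 2)
    H2 returns [12, (11616, 2)]
    H3 returns [[12, (11616, 2)]]
  branch[1] choose=0:
    H0 returns (0, 2)
    H1 returns (0, 2)
    H2 returns [12, (0, 2)]
    H3 returns [[12, (0, 2)]]
  branch[2] choose=0:
    H0 returns (0, 2)
    H1 returns (0, 2)
    H2 returns [12, (0, 2)]
    H3 returns [[12, (0, 2)]]
= [[12, (11616, 2)], [12, (0, 2)], [12, (0, 2)]]

Answer: [[12, (11616, 2)], [12, (0, 2)], [12, (0, 2)]]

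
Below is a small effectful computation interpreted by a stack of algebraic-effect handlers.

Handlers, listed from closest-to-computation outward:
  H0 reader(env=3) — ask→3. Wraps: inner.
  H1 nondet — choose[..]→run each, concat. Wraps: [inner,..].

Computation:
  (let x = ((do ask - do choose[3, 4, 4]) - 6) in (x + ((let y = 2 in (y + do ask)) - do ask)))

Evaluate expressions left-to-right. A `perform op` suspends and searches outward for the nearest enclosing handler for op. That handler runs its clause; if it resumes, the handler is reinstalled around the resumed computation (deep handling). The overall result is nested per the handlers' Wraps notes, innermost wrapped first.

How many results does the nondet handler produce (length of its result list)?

Answer: 3

Evaluation trace:
ask @ H0 ⇒ 3
choose[3, 4, 4] @ H1
  branch[0] choose=3:
    ask @ H0 ⇒ 3
    ask @ H0 ⇒ 3
    H0 returns -4
    H1 returns [-4]
  branch[1] choose=4:
    ask @ H0 ⇒ 3
    ask @ H0 ⇒ 3
    H0 returns -5
    H1 returns [-5]
  branch[2] choose=4:
    ask @ H0 ⇒ 3
    ask @ H0 ⇒ 3
    H0 returns -5
    H1 returns [-5]
= [-4, -5, -5]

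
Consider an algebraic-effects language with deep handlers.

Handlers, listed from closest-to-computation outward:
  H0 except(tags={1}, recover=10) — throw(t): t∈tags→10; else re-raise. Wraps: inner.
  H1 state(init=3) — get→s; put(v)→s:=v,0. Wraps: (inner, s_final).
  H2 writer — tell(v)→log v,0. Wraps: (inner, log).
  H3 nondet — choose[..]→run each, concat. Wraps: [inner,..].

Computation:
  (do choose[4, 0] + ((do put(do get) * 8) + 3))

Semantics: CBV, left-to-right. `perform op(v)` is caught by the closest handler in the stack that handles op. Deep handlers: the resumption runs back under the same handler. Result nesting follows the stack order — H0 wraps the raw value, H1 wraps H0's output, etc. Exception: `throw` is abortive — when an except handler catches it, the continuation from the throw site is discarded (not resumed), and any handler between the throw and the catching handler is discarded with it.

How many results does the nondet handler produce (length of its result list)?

Step-by-step:
choose[4, 0] @ H3
  branch[0] choose=4:
    get @ H1 ⇒ 3
    put(3) @ H1 ⇒ s:=3
    H0 returns 7
    H1 returns (7, 3)
    H2 returns ((7, 3), ())
    H3 returns [((7, 3), ())]
  branch[1] choose=0:
    get @ H1 ⇒ 3
    put(3) @ H1 ⇒ s:=3
    H0 returns 3
    H1 returns (3, 3)
    H2 returns ((3, 3), ())
    H3 returns [((3, 3), ())]
= [((7, 3), ()), ((3, 3), ())]

Answer: 2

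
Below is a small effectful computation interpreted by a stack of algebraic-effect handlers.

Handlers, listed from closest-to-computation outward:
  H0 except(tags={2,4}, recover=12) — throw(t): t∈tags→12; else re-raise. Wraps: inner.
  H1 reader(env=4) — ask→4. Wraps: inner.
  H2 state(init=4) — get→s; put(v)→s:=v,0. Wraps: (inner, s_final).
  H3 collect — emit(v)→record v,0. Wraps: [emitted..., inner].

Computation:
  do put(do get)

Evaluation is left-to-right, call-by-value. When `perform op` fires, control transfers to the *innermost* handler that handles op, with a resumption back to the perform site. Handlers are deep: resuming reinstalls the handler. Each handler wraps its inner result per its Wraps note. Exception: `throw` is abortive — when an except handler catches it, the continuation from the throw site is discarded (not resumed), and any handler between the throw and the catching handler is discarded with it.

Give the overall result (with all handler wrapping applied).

Evaluation trace:
get @ H2 ⇒ 4
put(4) @ H2 ⇒ s:=4
H0 returns 0
H1 returns 0
H2 returns (0, 4)
H3 returns [(0, 4)]
= [(0, 4)]

Answer: [(0, 4)]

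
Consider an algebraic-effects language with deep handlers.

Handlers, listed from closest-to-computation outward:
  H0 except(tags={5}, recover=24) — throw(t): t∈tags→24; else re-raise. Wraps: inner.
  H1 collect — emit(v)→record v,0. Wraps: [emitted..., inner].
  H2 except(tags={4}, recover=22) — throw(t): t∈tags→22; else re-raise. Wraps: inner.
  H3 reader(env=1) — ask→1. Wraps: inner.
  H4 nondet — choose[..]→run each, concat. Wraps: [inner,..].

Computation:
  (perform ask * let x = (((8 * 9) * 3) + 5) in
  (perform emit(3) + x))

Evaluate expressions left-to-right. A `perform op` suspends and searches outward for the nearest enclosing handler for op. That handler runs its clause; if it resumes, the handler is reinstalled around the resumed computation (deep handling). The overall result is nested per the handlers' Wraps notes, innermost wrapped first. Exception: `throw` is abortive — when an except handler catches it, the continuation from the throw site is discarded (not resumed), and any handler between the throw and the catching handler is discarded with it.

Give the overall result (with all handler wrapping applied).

Evaluation trace:
ask @ H3 ⇒ 1
emit(3) @ H1 ⇒ out+=3
H0 returns 221
H1 returns [3, 221]
H2 returns [3, 221]
H3 returns [3, 221]
H4 returns [[3, 221]]
= [[3, 221]]

Answer: [[3, 221]]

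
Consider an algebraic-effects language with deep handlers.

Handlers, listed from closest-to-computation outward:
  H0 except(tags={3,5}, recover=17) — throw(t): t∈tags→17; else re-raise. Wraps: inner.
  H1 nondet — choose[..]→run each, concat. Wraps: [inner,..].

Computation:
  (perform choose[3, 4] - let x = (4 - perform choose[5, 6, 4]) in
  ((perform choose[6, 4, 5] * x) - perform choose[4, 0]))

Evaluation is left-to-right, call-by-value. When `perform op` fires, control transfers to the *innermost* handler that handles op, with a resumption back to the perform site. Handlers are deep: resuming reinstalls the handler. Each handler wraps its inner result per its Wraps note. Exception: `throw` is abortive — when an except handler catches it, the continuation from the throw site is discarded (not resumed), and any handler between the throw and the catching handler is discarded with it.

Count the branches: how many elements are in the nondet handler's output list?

Answer: 36

Evaluation trace:
choose[3, 4] @ H1
  branch[0] choose=3:
    choose[5, 6, 4] @ H1
      branch[0] choose=5:
        choose[6, 4, 5] @ H1
          branch[0] choose=6:
            choose[4, 0] @ H1
              branch[0] choose=4:
                H0 returns 13
                H1 returns [13]
              branch[1] choose=0:
                H0 returns 9
                H1 returns [9]
          branch[1] choose=4:
            choose[4, 0] @ H1
              branch[0] choose=4:
                H0 returns 11
                H1 returns [11]
              branch[1] choose=0:
                H0 returns 7
                H1 returns [7]
          branch[2] choose=5:
            choose[4, 0] @ H1
              branch[0] choose=4:
                H0 returns 12
                H1 returns [12]
              branch[1] choose=0:
                H0 returns 8
                H1 returns [8]
      branch[1] choose=6:
        choose[6, 4, 5] @ H1
          branch[0] choose=6:
            choose[4, 0] @ H1
              branch[0] choose=4:
                H0 returns 19
                H1 returns [19]
              branch[1] choose=0:
                H0 returns 15
                H1 returns [15]
          branch[1] choose=4:
            choose[4, 0] @ H1
              branch[0] choose=4:
                H0 returns 15
                H1 returns [15]
              branch[1] choose=0:
                H0 returns 11
                H1 returns [11]
          branch[2] choose=5:
            choose[4, 0] @ H1
              branch[0] choose=4:
                H0 returns 17
                H1 returns [17]
              branch[1] choose=0:
                H0 returns 13
                H1 returns [13]
      branch[2] choose=4:
        choose[6, 4, 5] @ H1
          branch[0] choose=6:
            choose[4, 0] @ H1
              branch[0] choose=4:
                H0 returns 7
                H1 returns [7]
              branch[1] choose=0:
                H0 returns 3
                H1 returns [3]
          branch[1] choose=4:
            choose[4, 0] @ H1
              branch[0] choose=4:
                H0 returns 7
                H1 returns [7]
              branch[1] choose=0:
                H0 returns 3
                H1 returns [3]
          branch[2] choose=5:
            choose[4, 0] @ H1
              branch[0] choose=4:
                H0 returns 7
                H1 returns [7]
              branch[1] choose=0:
                H0 returns 3
                H1 returns [3]
  branch[1] choose=4:
    choose[5, 6, 4] @ H1
      branch[0] choose=5:
        choose[6, 4, 5] @ H1
          branch[0] choose=6:
            choose[4, 0] @ H1
              branch[0] choose=4:
                H0 returns 14
                H1 returns [14]
              branch[1] choose=0:
                H0 returns 10
                H1 returns [10]
          branch[1] choose=4:
            choose[4, 0] @ H1
              branch[0] choose=4:
                H0 returns 12
                H1 returns [12]
              branch[1] choose=0:
                H0 returns 8
                H1 returns [8]
          branch[2] choose=5:
            choose[4, 0] @ H1
              branch[0] choose=4:
                H0 returns 13
                H1 returns [13]
              branch[1] choose=0:
                H0 returns 9
                H1 returns [9]
      branch[1] choose=6:
        choose[6, 4, 5] @ H1
          branch[0] choose=6:
            choose[4, 0] @ H1
              branch[0] choose=4:
                H0 returns 20
                H1 returns [20]
              branch[1] choose=0:
                H0 returns 16
                H1 returns [16]
          branch[1] choose=4:
            choose[4, 0] @ H1
              branch[0] choose=4:
                H0 returns 16
                H1 returns [16]
              branch[1] choose=0:
                H0 returns 12
                H1 returns [12]
          branch[2] choose=5:
            choose[4, 0] @ H1
              branch[0] choose=4:
                H0 returns 18
                H1 returns [18]
              branch[1] choose=0:
                H0 returns 14
                H1 returns [14]
      branch[2] choose=4:
        choose[6, 4, 5] @ H1
          branch[0] choose=6:
            choose[4, 0] @ H1
              branch[0] choose=4:
                H0 returns 8
                H1 returns [8]
              branch[1] choose=0:
                H0 returns 4
                H1 returns [4]
          branch[1] choose=4:
            choose[4, 0] @ H1
              branch[0] choose=4:
                H0 returns 8
                H1 returns [8]
              branch[1] choose=0:
                H0 returns 4
                H1 returns [4]
          branch[2] choose=5:
            choose[4, 0] @ H1
              branch[0] choose=4:
                H0 returns 8
                H1 returns [8]
              branch[1] choose=0:
                H0 returns 4
                H1 returns [4]
= [13, 9, 11, 7, 12, 8, 19, 15, 15, 11, 17, 13, 7, 3, 7, 3, 7, 3, 14, 10, 12, 8, 13, 9, 20, 16, 16, 12, 18, 14, 8, 4, 8, 4, 8, 4]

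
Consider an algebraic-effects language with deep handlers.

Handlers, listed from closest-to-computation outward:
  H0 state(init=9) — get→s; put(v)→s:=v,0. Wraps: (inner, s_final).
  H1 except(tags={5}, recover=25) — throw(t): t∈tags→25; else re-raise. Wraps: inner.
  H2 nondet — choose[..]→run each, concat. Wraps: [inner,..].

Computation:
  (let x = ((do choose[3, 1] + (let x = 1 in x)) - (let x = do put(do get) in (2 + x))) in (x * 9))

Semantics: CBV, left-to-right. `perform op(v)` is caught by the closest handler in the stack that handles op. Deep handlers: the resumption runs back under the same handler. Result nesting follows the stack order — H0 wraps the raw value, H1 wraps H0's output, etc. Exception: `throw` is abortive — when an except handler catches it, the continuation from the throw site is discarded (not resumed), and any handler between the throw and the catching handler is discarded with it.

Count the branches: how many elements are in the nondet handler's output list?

Evaluation trace:
choose[3, 1] @ H2
  branch[0] choose=3:
    get @ H0 ⇒ 9
    put(9) @ H0 ⇒ s:=9
    H0 returns (18, 9)
    H1 returns (18, 9)
    H2 returns [(18, 9)]
  branch[1] choose=1:
    get @ H0 ⇒ 9
    put(9) @ H0 ⇒ s:=9
    H0 returns (0, 9)
    H1 returns (0, 9)
    H2 returns [(0, 9)]
= [(18, 9), (0, 9)]

Answer: 2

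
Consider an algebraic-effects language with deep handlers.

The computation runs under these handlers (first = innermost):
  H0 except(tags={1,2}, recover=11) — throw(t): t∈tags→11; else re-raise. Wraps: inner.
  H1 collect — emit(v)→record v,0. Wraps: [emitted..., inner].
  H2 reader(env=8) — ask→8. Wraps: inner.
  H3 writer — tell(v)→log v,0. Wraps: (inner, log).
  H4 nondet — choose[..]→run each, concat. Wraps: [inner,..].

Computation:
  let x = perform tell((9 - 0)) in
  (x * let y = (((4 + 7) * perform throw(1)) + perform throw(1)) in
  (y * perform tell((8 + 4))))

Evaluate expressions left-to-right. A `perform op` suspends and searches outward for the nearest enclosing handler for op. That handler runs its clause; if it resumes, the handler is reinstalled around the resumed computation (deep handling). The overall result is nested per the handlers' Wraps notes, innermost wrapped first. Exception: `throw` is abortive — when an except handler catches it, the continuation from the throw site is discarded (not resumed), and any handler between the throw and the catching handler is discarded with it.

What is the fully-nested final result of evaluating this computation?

Answer: [([11], (9))]

Evaluation trace:
tell(9) @ H3 ⇒ log+=9
throw(1) @ H0 caught ⇒ 11
H1 returns [11]
H2 returns [11]
H3 returns ([11], (9))
H4 returns [([11], (9))]
= [([11], (9))]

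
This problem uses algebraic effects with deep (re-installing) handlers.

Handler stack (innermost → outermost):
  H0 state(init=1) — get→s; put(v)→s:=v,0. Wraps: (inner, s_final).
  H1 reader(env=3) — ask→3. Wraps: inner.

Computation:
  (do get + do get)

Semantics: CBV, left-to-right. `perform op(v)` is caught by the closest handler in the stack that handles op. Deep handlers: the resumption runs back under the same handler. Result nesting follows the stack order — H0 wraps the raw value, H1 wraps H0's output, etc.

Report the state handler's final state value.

Evaluation trace:
get @ H0 ⇒ 1
get @ H0 ⇒ 1
H0 returns (2, 1)
H1 returns (2, 1)
= (2, 1)

Answer: 1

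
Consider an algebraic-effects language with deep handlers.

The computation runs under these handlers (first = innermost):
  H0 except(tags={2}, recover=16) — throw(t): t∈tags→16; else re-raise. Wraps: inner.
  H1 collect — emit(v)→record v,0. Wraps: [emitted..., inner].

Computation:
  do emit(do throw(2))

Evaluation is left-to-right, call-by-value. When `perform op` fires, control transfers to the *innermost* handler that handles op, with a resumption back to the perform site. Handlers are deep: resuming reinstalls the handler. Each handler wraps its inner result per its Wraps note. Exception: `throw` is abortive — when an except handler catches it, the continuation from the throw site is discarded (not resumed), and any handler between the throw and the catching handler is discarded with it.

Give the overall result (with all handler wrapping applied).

Answer: [16]

Step-by-step:
throw(2) @ H0 caught ⇒ 16
H1 returns [16]
= [16]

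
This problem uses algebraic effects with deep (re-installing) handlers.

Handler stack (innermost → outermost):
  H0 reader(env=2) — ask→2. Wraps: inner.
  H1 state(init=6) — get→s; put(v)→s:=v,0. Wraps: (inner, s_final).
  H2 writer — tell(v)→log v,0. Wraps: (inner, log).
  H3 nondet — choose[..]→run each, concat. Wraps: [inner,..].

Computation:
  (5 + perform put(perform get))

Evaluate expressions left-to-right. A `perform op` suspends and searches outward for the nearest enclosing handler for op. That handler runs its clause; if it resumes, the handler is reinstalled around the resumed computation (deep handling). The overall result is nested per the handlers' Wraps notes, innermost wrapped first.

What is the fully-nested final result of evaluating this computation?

Answer: [((5, 6), ())]

Evaluation trace:
get @ H1 ⇒ 6
put(6) @ H1 ⇒ s:=6
H0 returns 5
H1 returns (5, 6)
H2 returns ((5, 6), ())
H3 returns [((5, 6), ())]
= [((5, 6), ())]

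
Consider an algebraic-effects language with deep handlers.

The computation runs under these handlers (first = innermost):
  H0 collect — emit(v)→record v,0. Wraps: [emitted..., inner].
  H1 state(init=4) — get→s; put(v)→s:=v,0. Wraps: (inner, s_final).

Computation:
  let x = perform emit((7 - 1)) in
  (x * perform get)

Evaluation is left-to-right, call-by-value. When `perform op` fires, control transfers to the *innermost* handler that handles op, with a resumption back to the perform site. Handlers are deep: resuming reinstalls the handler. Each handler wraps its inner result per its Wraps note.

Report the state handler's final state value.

Answer: 4

Step-by-step:
emit(6) @ H0 ⇒ out+=6
get @ H1 ⇒ 4
H0 returns [6, 0]
H1 returns ([6, 0], 4)
= ([6, 0], 4)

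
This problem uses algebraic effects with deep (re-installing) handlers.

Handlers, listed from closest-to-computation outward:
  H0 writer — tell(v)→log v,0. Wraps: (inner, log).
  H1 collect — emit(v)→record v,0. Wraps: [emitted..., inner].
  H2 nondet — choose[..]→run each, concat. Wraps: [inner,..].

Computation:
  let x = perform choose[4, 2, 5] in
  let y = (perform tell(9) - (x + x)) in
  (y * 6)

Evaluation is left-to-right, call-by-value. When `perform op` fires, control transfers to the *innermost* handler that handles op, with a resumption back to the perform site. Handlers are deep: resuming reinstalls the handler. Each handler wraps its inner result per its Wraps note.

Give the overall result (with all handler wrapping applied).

Answer: [[(-48, (9))], [(-24, (9))], [(-60, (9))]]

Step-by-step:
choose[4, 2, 5] @ H2
  branch[0] choose=4:
    tell(9) @ H0 ⇒ log+=9
    H0 returns (-48, (9))
    H1 returns [(-48, (9))]
    H2 returns [[(-48, (9))]]
  branch[1] choose=2:
    tell(9) @ H0 ⇒ log+=9
    H0 returns (-24, (9))
    H1 returns [(-24, (9))]
    H2 returns [[(-24, (9))]]
  branch[2] choose=5:
    tell(9) @ H0 ⇒ log+=9
    H0 returns (-60, (9))
    H1 returns [(-60, (9))]
    H2 returns [[(-60, (9))]]
= [[(-48, (9))], [(-24, (9))], [(-60, (9))]]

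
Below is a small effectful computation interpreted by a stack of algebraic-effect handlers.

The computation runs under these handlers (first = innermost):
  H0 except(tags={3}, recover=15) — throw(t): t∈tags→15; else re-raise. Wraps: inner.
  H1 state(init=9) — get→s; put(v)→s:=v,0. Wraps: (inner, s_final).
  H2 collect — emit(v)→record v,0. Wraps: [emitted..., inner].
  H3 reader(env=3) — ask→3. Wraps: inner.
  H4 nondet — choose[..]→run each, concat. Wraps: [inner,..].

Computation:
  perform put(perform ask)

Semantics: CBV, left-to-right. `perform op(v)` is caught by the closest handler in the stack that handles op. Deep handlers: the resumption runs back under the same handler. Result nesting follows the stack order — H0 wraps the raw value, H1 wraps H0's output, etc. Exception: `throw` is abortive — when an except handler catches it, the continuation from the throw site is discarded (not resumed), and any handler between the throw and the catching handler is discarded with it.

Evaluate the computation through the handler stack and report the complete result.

Working:
ask @ H3 ⇒ 3
put(3) @ H1 ⇒ s:=3
H0 returns 0
H1 returns (0, 3)
H2 returns [(0, 3)]
H3 returns [(0, 3)]
H4 returns [[(0, 3)]]
= [[(0, 3)]]

Answer: [[(0, 3)]]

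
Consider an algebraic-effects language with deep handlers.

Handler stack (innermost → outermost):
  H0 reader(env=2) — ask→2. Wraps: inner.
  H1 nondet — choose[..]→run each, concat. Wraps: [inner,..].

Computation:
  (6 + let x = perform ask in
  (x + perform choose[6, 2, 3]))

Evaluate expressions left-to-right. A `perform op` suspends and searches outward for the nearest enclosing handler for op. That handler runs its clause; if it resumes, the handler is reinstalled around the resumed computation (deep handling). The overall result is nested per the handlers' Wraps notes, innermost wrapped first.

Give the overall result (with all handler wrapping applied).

Evaluation trace:
ask @ H0 ⇒ 2
choose[6, 2, 3] @ H1
  branch[0] choose=6:
    H0 returns 14
    H1 returns [14]
  branch[1] choose=2:
    H0 returns 10
    H1 returns [10]
  branch[2] choose=3:
    H0 returns 11
    H1 returns [11]
= [14, 10, 11]

Answer: [14, 10, 11]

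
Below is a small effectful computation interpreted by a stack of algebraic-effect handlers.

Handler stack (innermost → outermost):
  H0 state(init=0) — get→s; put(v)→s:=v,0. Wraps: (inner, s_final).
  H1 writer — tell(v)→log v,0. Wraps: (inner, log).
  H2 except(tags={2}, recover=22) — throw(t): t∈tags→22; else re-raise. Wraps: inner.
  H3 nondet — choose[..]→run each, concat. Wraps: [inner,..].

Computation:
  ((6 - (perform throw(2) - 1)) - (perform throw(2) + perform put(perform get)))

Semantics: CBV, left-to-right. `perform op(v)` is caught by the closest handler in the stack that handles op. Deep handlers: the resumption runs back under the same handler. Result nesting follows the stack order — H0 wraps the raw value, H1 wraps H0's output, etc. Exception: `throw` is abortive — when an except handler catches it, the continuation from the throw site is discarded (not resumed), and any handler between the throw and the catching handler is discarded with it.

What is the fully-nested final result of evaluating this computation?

Answer: [22]

Working:
throw(2) @ H2 caught ⇒ 22
H3 returns [22]
= [22]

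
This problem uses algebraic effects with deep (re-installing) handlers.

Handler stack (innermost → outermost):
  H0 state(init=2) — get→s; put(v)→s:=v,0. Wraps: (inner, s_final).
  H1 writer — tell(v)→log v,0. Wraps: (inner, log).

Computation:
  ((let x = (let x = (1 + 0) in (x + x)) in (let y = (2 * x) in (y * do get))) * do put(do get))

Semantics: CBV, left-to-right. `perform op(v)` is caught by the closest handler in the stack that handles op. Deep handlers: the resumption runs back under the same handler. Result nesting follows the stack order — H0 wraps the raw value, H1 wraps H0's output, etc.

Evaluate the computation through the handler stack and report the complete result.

Answer: ((0, 2), ())

Step-by-step:
get @ H0 ⇒ 2
get @ H0 ⇒ 2
put(2) @ H0 ⇒ s:=2
H0 returns (0, 2)
H1 returns ((0, 2), ())
= ((0, 2), ())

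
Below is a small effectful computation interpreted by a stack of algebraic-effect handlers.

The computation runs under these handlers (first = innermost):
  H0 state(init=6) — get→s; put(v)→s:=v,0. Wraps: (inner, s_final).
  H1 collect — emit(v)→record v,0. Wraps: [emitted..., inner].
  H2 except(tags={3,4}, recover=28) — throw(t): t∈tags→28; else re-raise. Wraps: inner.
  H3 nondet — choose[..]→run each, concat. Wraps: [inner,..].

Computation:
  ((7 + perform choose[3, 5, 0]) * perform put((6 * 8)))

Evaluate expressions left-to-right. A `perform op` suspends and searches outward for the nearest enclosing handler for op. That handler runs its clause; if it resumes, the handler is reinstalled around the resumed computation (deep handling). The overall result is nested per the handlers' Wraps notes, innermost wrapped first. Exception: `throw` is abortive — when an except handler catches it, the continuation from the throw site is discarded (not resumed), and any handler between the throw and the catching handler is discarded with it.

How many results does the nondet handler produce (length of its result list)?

Answer: 3

Working:
choose[3, 5, 0] @ H3
  branch[0] choose=3:
    put(48) @ H0 ⇒ s:=48
    H0 returns (0, 48)
    H1 returns [(0, 48)]
    H2 returns [(0, 48)]
    H3 returns [[(0, 48)]]
  branch[1] choose=5:
    put(48) @ H0 ⇒ s:=48
    H0 returns (0, 48)
    H1 returns [(0, 48)]
    H2 returns [(0, 48)]
    H3 returns [[(0, 48)]]
  branch[2] choose=0:
    put(48) @ H0 ⇒ s:=48
    H0 returns (0, 48)
    H1 returns [(0, 48)]
    H2 returns [(0, 48)]
    H3 returns [[(0, 48)]]
= [[(0, 48)], [(0, 48)], [(0, 48)]]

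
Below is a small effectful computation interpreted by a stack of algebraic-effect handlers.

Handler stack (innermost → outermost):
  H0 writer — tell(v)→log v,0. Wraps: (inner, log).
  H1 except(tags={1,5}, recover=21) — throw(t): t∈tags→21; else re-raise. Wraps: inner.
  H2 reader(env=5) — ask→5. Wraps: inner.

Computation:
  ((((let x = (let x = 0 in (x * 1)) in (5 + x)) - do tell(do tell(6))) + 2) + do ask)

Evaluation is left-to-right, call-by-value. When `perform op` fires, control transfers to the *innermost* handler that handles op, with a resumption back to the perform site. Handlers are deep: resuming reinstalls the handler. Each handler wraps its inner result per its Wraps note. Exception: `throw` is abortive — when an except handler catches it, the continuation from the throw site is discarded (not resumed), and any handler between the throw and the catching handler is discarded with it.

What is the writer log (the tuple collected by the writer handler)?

Working:
tell(6) @ H0 ⇒ log+=6
tell(0) @ H0 ⇒ log+=0
ask @ H2 ⇒ 5
H0 returns (12, (6, 0))
H1 returns (12, (6, 0))
H2 returns (12, (6, 0))
= (12, (6, 0))

Answer: (6, 0)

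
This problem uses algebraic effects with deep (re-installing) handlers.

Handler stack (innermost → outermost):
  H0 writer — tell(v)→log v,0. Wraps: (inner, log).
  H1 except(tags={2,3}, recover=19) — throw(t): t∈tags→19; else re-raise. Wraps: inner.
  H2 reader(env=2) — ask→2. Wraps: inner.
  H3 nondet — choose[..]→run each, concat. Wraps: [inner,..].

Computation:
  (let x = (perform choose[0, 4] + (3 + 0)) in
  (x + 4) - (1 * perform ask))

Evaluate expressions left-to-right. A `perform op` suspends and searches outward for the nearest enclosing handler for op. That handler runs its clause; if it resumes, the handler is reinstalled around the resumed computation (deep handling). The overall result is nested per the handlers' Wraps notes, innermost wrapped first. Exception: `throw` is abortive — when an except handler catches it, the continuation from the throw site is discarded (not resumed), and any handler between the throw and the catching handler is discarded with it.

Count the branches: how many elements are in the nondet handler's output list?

Answer: 2

Step-by-step:
choose[0, 4] @ H3
  branch[0] choose=0:
    ask @ H2 ⇒ 2
    H0 returns (5, ())
    H1 returns (5, ())
    H2 returns (5, ())
    H3 returns [(5, ())]
  branch[1] choose=4:
    ask @ H2 ⇒ 2
    H0 returns (9, ())
    H1 returns (9, ())
    H2 returns (9, ())
    H3 returns [(9, ())]
= [(5, ()), (9, ())]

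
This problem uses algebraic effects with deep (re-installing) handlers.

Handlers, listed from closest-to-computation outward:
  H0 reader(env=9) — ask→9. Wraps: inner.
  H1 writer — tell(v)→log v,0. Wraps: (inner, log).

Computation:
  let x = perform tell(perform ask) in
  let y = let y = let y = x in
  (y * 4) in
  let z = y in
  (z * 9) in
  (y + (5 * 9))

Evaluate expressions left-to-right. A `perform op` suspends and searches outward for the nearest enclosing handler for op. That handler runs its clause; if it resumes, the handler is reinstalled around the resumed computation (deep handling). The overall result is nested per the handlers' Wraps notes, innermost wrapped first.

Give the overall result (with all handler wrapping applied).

Answer: (45, (9))

Step-by-step:
ask @ H0 ⇒ 9
tell(9) @ H1 ⇒ log+=9
H0 returns 45
H1 returns (45, (9))
= (45, (9))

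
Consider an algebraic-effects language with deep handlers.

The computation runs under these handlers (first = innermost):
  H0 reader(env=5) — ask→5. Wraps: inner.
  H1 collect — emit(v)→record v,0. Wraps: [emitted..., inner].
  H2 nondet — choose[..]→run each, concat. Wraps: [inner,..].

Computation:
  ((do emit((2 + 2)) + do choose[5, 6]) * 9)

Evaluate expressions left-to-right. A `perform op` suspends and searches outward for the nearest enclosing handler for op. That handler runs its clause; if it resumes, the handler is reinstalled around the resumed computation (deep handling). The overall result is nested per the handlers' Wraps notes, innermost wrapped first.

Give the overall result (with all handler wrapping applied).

Working:
emit(4) @ H1 ⇒ out+=4
choose[5, 6] @ H2
  branch[0] choose=5:
    H0 returns 45
    H1 returns [4, 45]
    H2 returns [[4, 45]]
  branch[1] choose=6:
    H0 returns 54
    H1 returns [4, 54]
    H2 returns [[4, 54]]
= [[4, 45], [4, 54]]

Answer: [[4, 45], [4, 54]]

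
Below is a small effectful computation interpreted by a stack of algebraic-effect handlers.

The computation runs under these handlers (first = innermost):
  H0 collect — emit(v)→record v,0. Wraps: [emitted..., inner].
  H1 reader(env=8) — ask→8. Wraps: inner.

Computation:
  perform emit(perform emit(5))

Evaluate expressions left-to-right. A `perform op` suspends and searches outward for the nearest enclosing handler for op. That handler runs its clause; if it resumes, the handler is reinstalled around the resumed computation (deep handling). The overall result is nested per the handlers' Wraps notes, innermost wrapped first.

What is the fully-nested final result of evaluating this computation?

Step-by-step:
emit(5) @ H0 ⇒ out+=5
emit(0) @ H0 ⇒ out+=0
H0 returns [5, 0, 0]
H1 returns [5, 0, 0]
= [5, 0, 0]

Answer: [5, 0, 0]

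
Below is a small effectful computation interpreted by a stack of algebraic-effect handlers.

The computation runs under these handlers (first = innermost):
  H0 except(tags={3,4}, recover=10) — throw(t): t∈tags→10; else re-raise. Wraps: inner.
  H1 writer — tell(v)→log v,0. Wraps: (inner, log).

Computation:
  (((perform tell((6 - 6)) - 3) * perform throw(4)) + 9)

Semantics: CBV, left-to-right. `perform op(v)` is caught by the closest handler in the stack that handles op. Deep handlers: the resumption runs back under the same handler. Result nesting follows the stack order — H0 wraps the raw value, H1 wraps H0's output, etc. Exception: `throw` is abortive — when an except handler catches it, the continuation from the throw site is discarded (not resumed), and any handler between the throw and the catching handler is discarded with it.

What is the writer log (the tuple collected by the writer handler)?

Evaluation trace:
tell(0) @ H1 ⇒ log+=0
throw(4) @ H0 caught ⇒ 10
H1 returns (10, (0))
= (10, (0))

Answer: (0)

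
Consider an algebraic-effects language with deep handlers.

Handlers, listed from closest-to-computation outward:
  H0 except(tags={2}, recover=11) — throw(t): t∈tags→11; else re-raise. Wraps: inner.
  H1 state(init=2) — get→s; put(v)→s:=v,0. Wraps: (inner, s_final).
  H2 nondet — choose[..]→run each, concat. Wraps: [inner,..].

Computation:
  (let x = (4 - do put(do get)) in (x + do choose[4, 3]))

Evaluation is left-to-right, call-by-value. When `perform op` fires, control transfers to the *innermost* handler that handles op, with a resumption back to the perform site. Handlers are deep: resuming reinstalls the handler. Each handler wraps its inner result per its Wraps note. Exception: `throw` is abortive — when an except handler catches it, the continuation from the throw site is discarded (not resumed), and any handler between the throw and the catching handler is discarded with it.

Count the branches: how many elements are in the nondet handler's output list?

Answer: 2

Working:
get @ H1 ⇒ 2
put(2) @ H1 ⇒ s:=2
choose[4, 3] @ H2
  branch[0] choose=4:
    H0 returns 8
    H1 returns (8, 2)
    H2 returns [(8, 2)]
  branch[1] choose=3:
    H0 returns 7
    H1 returns (7, 2)
    H2 returns [(7, 2)]
= [(8, 2), (7, 2)]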